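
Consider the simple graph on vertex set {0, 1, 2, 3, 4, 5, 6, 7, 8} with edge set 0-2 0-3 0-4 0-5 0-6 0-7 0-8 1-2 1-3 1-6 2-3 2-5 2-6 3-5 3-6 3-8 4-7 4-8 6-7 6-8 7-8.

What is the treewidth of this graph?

3

A width-3 tree decomposition is:
Bags: B1 = {0, 2, 3, 6}  B2 = {0, 2, 3, 5}  B3 = {0, 3, 6, 8}  B4 = {0, 6, 7, 8}  B5 = {1, 2, 3, 6}  B6 = {0, 4, 7, 8}
Tree: B1–B2, B1–B3, B3–B4, B1–B5, B4–B6
Each bag holds 4 vertices, so the decomposition has width 3, which upper-bounds the treewidth. Conversely, {0, 3, 6, 8} is a clique of size 4, and the vertices of any clique must share a bag in every tree decomposition; so some bag has ≥ 4 vertices and tw(G) ≥ 3. Combining the bounds, tw(G) = 3.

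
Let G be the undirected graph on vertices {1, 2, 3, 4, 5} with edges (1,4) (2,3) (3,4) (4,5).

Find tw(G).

1

A width-1 tree decomposition is:
Bags: B1 = {1, 4}  B2 = {4, 5}  B3 = {3, 4}  B4 = {2, 3}
Tree: B1–B2, B1–B3, B3–B4
Every bag has size at most 2, so the width is 2 − 1 = 1 and tw(G) ≤ 1. Any graph with an edge has treewidth ≥ 1, and G has the edge 4–1. Combining the bounds, tw(G) = 1.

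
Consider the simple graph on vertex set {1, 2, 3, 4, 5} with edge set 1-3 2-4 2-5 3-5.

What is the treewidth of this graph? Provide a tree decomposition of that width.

The largest bag has 2 vertices, giving width 1; this decomposition certifies tw(G) ≤ 1. Since G has at least one edge (e.g. 4–2), it is not an edgeless graph, so tw(G) ≥ 1. The upper and lower bounds meet at 1, so that is the treewidth.

Treewidth 1.
One optimal decomposition is:
Bags: B1 = {2, 4}  B2 = {2, 5}  B3 = {3, 5}  B4 = {1, 3}
Tree: B1–B2, B2–B3, B3–B4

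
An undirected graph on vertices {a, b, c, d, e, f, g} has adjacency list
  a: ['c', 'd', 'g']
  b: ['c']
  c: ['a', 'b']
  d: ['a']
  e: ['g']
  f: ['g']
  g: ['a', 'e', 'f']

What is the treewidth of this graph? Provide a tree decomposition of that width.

Treewidth 1.
One optimal decomposition is:
Bags: B1 = {a, d}  B2 = {a, g}  B3 = {a, c}  B4 = {e, g}  B5 = {f, g}  B6 = {b, c}
Tree: B1–B2, B2–B3, B2–B4, B2–B5, B3–B6

Each bag holds 2 vertices, so the decomposition has width 1, which upper-bounds the treewidth. G has an edge, so its treewidth is at least 1. Hence tw(G) = 1 exactly.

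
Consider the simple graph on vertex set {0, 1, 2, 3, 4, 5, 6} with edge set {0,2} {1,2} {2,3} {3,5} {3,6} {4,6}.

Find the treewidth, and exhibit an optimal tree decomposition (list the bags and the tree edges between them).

The largest bag has 2 vertices, giving width 1; this decomposition certifies tw(G) ≤ 1. Any graph with an edge has treewidth ≥ 1, and G has the edge 6–3. Hence tw(G) = 1 exactly.

Treewidth 1.
One optimal decomposition is:
Bags: B1 = {3, 6}  B2 = {4, 6}  B3 = {2, 3}  B4 = {1, 2}  B5 = {3, 5}  B6 = {0, 2}
Tree: B1–B2, B1–B3, B3–B4, B1–B5, B4–B6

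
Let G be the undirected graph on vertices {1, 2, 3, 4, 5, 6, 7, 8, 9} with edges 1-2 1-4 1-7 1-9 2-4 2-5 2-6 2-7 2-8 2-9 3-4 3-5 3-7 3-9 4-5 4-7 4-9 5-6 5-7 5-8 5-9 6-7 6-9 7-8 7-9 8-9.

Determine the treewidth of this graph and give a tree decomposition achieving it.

Each bag holds 5 vertices, so the decomposition has width 4, which upper-bounds the treewidth. On the other hand G contains the 5-clique {1, 2, 4, 7, 9}. A clique must lie in a single bag of any decomposition, so no decomposition can have width below 4. Therefore the treewidth is 4.

Treewidth 4.
One optimal decomposition is:
Bags: B1 = {3, 4, 5, 7, 9}  B2 = {2, 4, 5, 7, 9}  B3 = {2, 5, 7, 8, 9}  B4 = {2, 5, 6, 7, 9}  B5 = {1, 2, 4, 7, 9}
Tree: B1–B2, B2–B3, B3–B4, B2–B5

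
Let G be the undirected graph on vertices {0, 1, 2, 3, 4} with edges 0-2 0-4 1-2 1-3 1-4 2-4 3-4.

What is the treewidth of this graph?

2

A width-2 tree decomposition is:
Bags: B1 = {1, 2, 4}  B2 = {1, 3, 4}  B3 = {0, 2, 4}
Tree: B1–B2, B1–B3
The largest bag has 3 vertices, giving width 2; this decomposition certifies tw(G) ≤ 2. Conversely, {0, 2, 4} is a clique of size 3, and the vertices of any clique must share a bag in every tree decomposition; so some bag has ≥ 3 vertices and tw(G) ≥ 2. Hence tw(G) = 2 exactly.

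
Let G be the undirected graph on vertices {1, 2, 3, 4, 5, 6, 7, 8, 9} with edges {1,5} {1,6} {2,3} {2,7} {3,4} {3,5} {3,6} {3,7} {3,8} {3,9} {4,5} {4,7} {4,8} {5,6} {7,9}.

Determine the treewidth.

2

A width-2 tree decomposition is:
Bags: B1 = {3, 4, 7}  B2 = {3, 4, 5}  B3 = {3, 5, 6}  B4 = {3, 4, 8}  B5 = {1, 5, 6}  B6 = {3, 7, 9}  B7 = {2, 3, 7}
Tree: B1–B2, B2–B3, B1–B4, B3–B5, B1–B6, B6–B7
The largest bag has 3 vertices, giving width 2; this decomposition certifies tw(G) ≤ 2. Conversely, {1, 5, 6} is a clique of size 3, and the vertices of any clique must share a bag in every tree decomposition; so some bag has ≥ 3 vertices and tw(G) ≥ 2. The upper and lower bounds meet at 2, so that is the treewidth.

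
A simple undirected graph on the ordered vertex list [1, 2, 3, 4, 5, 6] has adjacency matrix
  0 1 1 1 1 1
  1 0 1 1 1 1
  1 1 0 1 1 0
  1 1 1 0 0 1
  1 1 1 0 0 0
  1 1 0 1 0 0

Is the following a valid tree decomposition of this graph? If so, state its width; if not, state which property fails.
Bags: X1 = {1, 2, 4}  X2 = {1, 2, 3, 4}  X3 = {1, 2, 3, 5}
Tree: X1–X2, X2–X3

A tree decomposition must satisfy three properties: every vertex lies in some bag; for every edge, both endpoints lie together in some bag; and for every vertex, the bags containing it form a connected subtree. Here vertex 6 appears in no bag, so the decomposition is invalid.

No — vertex 6 appears in no bag.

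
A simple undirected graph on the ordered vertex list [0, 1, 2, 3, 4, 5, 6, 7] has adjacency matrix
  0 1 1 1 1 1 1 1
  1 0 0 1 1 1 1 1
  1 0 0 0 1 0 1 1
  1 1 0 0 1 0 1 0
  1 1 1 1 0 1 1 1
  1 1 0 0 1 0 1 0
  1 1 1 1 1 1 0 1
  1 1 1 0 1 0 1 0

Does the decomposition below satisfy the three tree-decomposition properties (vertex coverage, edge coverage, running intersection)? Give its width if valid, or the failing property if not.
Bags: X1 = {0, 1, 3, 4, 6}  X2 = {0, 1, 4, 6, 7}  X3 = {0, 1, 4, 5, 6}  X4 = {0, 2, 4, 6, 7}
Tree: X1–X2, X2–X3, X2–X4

Checking the three conditions: (i) the bags cover all of {0, 1, 2, 3, 4, 5, 6, 7}; (ii) for each edge, some bag contains both endpoints; (iii) the bags containing any fixed vertex form a subtree. All hold, so the decomposition is valid with width 5 − 1 = 4.

Yes; width 4.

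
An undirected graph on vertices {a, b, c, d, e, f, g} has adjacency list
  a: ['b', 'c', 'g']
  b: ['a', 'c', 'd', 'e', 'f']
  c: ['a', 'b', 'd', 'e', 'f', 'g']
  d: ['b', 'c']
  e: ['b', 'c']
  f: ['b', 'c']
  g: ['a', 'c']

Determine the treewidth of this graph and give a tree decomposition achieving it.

Treewidth 2.
One optimal decomposition is:
Bags: B1 = {b, c, d}  B2 = {b, c, e}  B3 = {a, b, c}  B4 = {a, c, g}  B5 = {b, c, f}
Tree: B1–B2, B2–B3, B3–B4, B2–B5

The largest bag has 3 vertices, giving width 2; this decomposition certifies tw(G) ≤ 2. Conversely, {a, c, g} is a clique of size 3, and the vertices of any clique must share a bag in every tree decomposition; so some bag has ≥ 3 vertices and tw(G) ≥ 2. Hence tw(G) = 2 exactly.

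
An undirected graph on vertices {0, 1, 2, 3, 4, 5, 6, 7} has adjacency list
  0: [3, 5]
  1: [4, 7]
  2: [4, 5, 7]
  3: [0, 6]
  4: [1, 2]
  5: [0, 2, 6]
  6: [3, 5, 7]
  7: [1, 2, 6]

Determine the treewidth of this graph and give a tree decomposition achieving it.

Each bag holds 3 vertices, so the decomposition has width 2, which upper-bounds the treewidth. Since 1–4–2–7–1 is a cycle in G, G is not acyclic. Forests are exactly the graphs of treewidth ≤ 1, so tw(G) ≥ 2. The upper and lower bounds meet at 2, so that is the treewidth.

Treewidth 2.
Bags: B1 = {1, 4, 7}  B2 = {2, 4, 7}  B3 = {2, 6, 7}  B4 = {2, 5, 6}  B5 = {3, 5, 6}  B6 = {0, 3, 5}
Tree: B1–B2, B2–B3, B3–B4, B4–B5, B5–B6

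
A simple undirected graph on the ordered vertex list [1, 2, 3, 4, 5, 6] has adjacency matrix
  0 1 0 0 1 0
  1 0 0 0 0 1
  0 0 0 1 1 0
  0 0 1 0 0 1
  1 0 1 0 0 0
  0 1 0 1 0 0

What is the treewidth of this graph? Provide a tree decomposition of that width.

Every bag has size at most 3, so the width is 3 − 1 = 2 and tw(G) ≤ 2. The edges 5–1–2–6–4–3–5 form a cycle, so G is not a tree and its treewidth is at least 2. The upper and lower bounds meet at 2, so that is the treewidth.

Treewidth 2.
Bags: B1 = {1, 2, 5}  B2 = {2, 5, 6}  B3 = {4, 5, 6}  B4 = {3, 4, 5}
Tree: B1–B2, B2–B3, B3–B4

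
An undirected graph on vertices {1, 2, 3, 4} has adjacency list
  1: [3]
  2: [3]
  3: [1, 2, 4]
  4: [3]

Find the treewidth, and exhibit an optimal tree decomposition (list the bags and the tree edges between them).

The largest bag has 2 vertices, giving width 1; this decomposition certifies tw(G) ≤ 1. G has an edge, so its treewidth is at least 1. Therefore the treewidth is 1.

Treewidth 1.
One such decomposition:
Bags: B1 = {2, 3}  B2 = {3, 4}  B3 = {1, 3}
Tree: B1–B2, B2–B3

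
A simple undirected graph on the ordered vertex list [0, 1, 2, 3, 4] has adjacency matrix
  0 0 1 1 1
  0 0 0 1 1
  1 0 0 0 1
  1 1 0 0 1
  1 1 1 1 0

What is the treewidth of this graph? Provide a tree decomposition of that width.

The largest bag has 3 vertices, giving width 2; this decomposition certifies tw(G) ≤ 2. Conversely, {0, 2, 4} is a clique of size 3, and the vertices of any clique must share a bag in every tree decomposition; so some bag has ≥ 3 vertices and tw(G) ≥ 2. Hence tw(G) = 2 exactly.

Treewidth 2.
One such decomposition:
Bags: B1 = {0, 2, 4}  B2 = {0, 3, 4}  B3 = {1, 3, 4}
Tree: B1–B2, B2–B3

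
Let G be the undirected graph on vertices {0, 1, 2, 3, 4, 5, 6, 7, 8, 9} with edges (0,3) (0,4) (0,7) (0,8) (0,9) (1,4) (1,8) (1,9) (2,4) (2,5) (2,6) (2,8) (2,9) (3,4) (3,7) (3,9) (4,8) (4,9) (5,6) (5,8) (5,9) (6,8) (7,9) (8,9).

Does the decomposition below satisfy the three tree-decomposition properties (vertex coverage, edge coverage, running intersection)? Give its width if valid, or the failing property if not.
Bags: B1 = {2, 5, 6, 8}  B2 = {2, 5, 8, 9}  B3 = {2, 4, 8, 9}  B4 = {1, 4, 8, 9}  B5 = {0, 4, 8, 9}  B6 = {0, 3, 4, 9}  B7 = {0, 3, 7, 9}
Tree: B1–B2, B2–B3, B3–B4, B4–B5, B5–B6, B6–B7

Vertex coverage: the bags together contain {0, 1, 2, 3, 4, 5, 6, 7, 8, 9}, the full vertex set. Edge coverage: each edge of G has both endpoints in at least one bag. Running intersection: for every vertex, the bags containing it form a connected subtree. All three properties hold, so this is a valid tree decomposition of width max|bag| − 1 = 3, and hence tw(G) ≤ 3.

Yes; width 3.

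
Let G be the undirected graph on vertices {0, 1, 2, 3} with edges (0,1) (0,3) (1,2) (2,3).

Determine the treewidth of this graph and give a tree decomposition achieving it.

Treewidth 2.
One optimal decomposition is:
Bags: B1 = {1, 2, 3}  B2 = {0, 1, 3}
Tree: B1–B2

The largest bag has 3 vertices, giving width 2; this decomposition certifies tw(G) ≤ 2. Since 1–2–3–0–1 is a cycle in G, G is not acyclic. Forests are exactly the graphs of treewidth ≤ 1, so tw(G) ≥ 2. Combining the bounds, tw(G) = 2.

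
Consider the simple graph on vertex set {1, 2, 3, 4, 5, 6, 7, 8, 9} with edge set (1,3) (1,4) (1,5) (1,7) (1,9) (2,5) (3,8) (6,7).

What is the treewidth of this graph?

A width-1 tree decomposition is:
Bags: B1 = {1, 4}  B2 = {1, 3}  B3 = {1, 7}  B4 = {3, 8}  B5 = {6, 7}  B6 = {1, 9}  B7 = {1, 5}  B8 = {2, 5}
Tree: B1–B2, B1–B3, B2–B4, B3–B5, B2–B6, B6–B7, B7–B8
Every bag has size at most 2, so the width is 2 − 1 = 1 and tw(G) ≤ 1. G has an edge, so its treewidth is at least 1. The upper and lower bounds meet at 1, so that is the treewidth.

1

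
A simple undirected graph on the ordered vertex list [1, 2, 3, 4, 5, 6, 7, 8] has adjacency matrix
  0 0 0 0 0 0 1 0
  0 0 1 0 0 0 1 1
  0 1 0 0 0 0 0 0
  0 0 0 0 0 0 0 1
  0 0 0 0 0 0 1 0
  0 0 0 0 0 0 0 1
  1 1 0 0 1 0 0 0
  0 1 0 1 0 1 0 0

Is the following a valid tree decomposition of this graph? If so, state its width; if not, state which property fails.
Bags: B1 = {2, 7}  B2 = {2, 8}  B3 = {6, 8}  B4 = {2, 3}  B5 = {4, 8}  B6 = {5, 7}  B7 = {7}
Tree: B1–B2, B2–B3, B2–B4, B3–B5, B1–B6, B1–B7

No — vertex 1 appears in no bag.

A tree decomposition must satisfy three properties: every vertex lies in some bag; for every edge, both endpoints lie together in some bag; and for every vertex, the bags containing it form a connected subtree. Here vertex 1 appears in no bag, so the decomposition is invalid.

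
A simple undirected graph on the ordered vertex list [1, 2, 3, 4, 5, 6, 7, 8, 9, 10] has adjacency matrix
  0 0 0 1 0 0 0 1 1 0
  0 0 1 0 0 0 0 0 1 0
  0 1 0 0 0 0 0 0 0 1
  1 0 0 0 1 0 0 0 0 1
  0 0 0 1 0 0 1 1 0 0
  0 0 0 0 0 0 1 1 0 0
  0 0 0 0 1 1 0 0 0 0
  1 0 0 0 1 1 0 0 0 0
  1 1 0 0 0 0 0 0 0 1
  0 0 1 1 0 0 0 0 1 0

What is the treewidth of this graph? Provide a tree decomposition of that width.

Treewidth 2.
Bags: B1 = {2, 3, 9}  B2 = {3, 9, 10}  B3 = {1, 9, 10}  B4 = {1, 4, 10}  B5 = {1, 4, 8}  B6 = {4, 5, 8}  B7 = {5, 6, 8}  B8 = {5, 6, 7}
Tree: B1–B2, B2–B3, B3–B4, B4–B5, B5–B6, B6–B7, B7–B8

The largest bag has 3 vertices, giving width 2; this decomposition certifies tw(G) ≤ 2. The edges 2–3–10–9–2 form a cycle, so G is not a tree and its treewidth is at least 2. Combining the bounds, tw(G) = 2.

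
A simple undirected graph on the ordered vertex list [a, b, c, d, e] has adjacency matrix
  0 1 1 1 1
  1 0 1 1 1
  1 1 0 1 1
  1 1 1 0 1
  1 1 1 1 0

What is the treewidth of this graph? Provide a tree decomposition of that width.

Treewidth 4.
One such decomposition:
Bags: B1 = {a, b, c, d, e}
Tree: (single bag)

With just one bag of size 5, the width is 5 − 1 = 4, so tw(G) ≤ 4. For the lower bound, the 5 vertices {a, b, c, d, e} are pairwise adjacent, and any tree decomposition puts a clique entirely inside one bag — forcing width ≥ 4. Therefore the treewidth is 4.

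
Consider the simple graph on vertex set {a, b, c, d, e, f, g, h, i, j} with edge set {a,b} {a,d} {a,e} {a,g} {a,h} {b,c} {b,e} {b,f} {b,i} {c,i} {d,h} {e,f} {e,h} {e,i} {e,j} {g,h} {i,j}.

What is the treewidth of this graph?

2

A width-2 tree decomposition is:
Bags: B1 = {a, g, h}  B2 = {a, e, h}  B3 = {a, b, e}  B4 = {b, e, i}  B5 = {b, e, f}  B6 = {a, d, h}  B7 = {e, i, j}  B8 = {b, c, i}
Tree: B1–B2, B2–B3, B3–B4, B4–B5, B2–B6, B4–B7, B4–B8
The largest bag has 3 vertices, giving width 2; this decomposition certifies tw(G) ≤ 2. Conversely, {a, d, h} is a clique of size 3, and the vertices of any clique must share a bag in every tree decomposition; so some bag has ≥ 3 vertices and tw(G) ≥ 2. Combining the bounds, tw(G) = 2.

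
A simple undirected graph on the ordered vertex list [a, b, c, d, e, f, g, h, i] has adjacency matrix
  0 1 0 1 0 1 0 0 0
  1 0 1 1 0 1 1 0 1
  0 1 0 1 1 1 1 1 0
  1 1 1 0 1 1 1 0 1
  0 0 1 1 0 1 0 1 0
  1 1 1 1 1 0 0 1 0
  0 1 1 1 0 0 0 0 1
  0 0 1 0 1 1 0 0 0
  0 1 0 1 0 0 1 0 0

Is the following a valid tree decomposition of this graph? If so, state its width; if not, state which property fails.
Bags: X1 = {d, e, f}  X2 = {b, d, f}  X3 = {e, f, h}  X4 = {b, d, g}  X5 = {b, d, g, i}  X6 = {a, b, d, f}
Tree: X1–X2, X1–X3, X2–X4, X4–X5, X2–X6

A tree decomposition must satisfy three properties: every vertex lies in some bag; for every edge, both endpoints lie together in some bag; and for every vertex, the bags containing it form a connected subtree. Here vertex c appears in no bag, so the decomposition is invalid.

No — vertex c appears in no bag.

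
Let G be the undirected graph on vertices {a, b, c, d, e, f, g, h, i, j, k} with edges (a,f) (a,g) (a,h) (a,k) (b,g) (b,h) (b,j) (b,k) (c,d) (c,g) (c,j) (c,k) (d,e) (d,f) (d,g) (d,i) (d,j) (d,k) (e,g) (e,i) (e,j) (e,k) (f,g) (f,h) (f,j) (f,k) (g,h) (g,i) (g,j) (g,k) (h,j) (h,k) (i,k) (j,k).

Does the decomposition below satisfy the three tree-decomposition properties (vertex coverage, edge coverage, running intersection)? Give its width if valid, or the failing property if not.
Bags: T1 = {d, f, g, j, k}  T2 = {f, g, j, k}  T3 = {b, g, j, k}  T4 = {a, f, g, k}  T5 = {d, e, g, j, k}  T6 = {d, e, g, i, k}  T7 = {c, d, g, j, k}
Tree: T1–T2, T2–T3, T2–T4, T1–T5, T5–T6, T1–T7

A tree decomposition must satisfy three properties: every vertex lies in some bag; for every edge, both endpoints lie together in some bag; and for every vertex, the bags containing it form a connected subtree. Here vertex h appears in no bag, so the decomposition is invalid.

No — vertex h appears in no bag.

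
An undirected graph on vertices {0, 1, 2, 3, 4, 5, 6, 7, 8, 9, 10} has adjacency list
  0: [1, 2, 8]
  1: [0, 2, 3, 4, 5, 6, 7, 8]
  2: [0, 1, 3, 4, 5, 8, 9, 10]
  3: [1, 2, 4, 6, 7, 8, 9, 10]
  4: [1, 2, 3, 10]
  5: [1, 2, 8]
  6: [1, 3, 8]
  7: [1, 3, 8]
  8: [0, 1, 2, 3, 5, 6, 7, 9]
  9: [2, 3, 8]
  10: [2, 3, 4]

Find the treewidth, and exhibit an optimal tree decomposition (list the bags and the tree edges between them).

Each bag holds 4 vertices, so the decomposition has width 3, which upper-bounds the treewidth. For the lower bound, the 4 vertices {0, 1, 2, 8} are pairwise adjacent, and any tree decomposition puts a clique entirely inside one bag — forcing width ≥ 3. Combining the bounds, tw(G) = 3.

Treewidth 3.
One optimal decomposition is:
Bags: B1 = {1, 2, 3, 4}  B2 = {1, 2, 3, 8}  B3 = {2, 3, 8, 9}  B4 = {2, 3, 4, 10}  B5 = {1, 3, 7, 8}  B6 = {0, 1, 2, 8}  B7 = {1, 2, 5, 8}  B8 = {1, 3, 6, 8}
Tree: B1–B2, B2–B3, B1–B4, B2–B5, B2–B6, B2–B7, B5–B8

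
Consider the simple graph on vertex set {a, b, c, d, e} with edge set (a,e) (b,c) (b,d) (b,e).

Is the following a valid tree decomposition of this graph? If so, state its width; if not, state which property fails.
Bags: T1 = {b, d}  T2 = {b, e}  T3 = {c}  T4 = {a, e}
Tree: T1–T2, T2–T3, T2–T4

No — edge (b,c) lies in no bag.

A tree decomposition must satisfy three properties: every vertex lies in some bag; for every edge, both endpoints lie together in some bag; and for every vertex, the bags containing it form a connected subtree. Here edge (b,c) lies in no bag, so the decomposition is invalid.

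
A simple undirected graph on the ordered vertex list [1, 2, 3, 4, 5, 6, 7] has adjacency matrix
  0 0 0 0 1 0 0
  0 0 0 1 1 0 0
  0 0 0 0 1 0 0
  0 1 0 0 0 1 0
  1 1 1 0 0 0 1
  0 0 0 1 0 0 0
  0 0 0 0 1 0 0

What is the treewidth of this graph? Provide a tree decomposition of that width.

The largest bag has 2 vertices, giving width 1; this decomposition certifies tw(G) ≤ 1. Any graph with an edge has treewidth ≥ 1, and G has the edge 5–2. Hence tw(G) = 1 exactly.

Treewidth 1.
One optimal decomposition is:
Bags: B1 = {2, 5}  B2 = {2, 4}  B3 = {3, 5}  B4 = {1, 5}  B5 = {4, 6}  B6 = {5, 7}
Tree: B1–B2, B1–B3, B1–B4, B2–B5, B3–B6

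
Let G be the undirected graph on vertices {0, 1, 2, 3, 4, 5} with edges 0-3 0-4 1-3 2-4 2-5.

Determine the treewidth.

1

A width-1 tree decomposition is:
Bags: B1 = {1, 3}  B2 = {0, 3}  B3 = {0, 4}  B4 = {2, 4}  B5 = {2, 5}
Tree: B1–B2, B2–B3, B3–B4, B4–B5
Each bag holds 2 vertices, so the decomposition has width 1, which upper-bounds the treewidth. Since G has at least one edge (e.g. 1–3), it is not an edgeless graph, so tw(G) ≥ 1. Combining the bounds, tw(G) = 1.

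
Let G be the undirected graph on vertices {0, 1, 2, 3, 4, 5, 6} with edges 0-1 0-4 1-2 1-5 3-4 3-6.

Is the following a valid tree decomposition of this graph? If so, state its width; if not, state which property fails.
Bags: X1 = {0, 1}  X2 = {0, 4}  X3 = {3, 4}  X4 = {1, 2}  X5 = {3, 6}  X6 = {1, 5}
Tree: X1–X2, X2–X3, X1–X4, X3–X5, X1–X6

Checking the three conditions: (i) the bags cover all of {0, 1, 2, 3, 4, 5, 6}; (ii) for each edge, some bag contains both endpoints; (iii) the bags containing any fixed vertex form a subtree. All hold, so the decomposition is valid with width 2 − 1 = 1.

Yes; width 1.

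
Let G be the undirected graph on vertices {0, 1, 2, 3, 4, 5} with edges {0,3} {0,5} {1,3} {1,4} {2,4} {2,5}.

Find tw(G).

A width-2 tree decomposition is:
Bags: B1 = {0, 3, 5}  B2 = {2, 3, 5}  B3 = {2, 3, 4}  B4 = {1, 3, 4}
Tree: B1–B2, B2–B3, B3–B4
Every bag has size at most 3, so the width is 3 − 1 = 2 and tw(G) ≤ 2. The edges 3–0–5–2–4–1–3 form a cycle, so G is not a tree and its treewidth is at least 2. The upper and lower bounds meet at 2, so that is the treewidth.

2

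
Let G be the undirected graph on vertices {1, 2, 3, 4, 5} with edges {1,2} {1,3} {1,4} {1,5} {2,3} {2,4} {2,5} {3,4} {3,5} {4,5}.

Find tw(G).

A width-4 tree decomposition is:
Bags: B1 = {1, 2, 3, 4, 5}
Tree: (single bag)
With just one bag of size 5, the width is 5 − 1 = 4, so tw(G) ≤ 4. On the other hand G contains the 5-clique {1, 2, 3, 4, 5}. A clique must lie in a single bag of any decomposition, so no decomposition can have width below 4. Combining the bounds, tw(G) = 4.

4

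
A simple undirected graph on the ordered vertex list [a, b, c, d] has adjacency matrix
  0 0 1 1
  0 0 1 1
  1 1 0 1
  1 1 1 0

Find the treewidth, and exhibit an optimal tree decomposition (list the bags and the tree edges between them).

Treewidth 2.
One such decomposition:
Bags: B1 = {a, c, d}  B2 = {b, c, d}
Tree: B1–B2

Every bag has size at most 3, so the width is 3 − 1 = 2 and tw(G) ≤ 2. On the other hand G contains the 3-clique {a, c, d}. A clique must lie in a single bag of any decomposition, so no decomposition can have width below 2. Hence tw(G) = 2 exactly.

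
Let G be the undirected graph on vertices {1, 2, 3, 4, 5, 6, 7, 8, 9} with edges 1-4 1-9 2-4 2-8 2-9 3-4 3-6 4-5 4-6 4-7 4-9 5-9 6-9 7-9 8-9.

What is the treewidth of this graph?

2

A width-2 tree decomposition is:
Bags: B1 = {2, 4, 9}  B2 = {2, 8, 9}  B3 = {4, 7, 9}  B4 = {4, 5, 9}  B5 = {1, 4, 9}  B6 = {4, 6, 9}  B7 = {3, 4, 6}
Tree: B1–B2, B1–B3, B3–B4, B3–B5, B3–B6, B6–B7
Every bag has size at most 3, so the width is 3 − 1 = 2 and tw(G) ≤ 2. Conversely, {2, 8, 9} is a clique of size 3, and the vertices of any clique must share a bag in every tree decomposition; so some bag has ≥ 3 vertices and tw(G) ≥ 2. Hence tw(G) = 2 exactly.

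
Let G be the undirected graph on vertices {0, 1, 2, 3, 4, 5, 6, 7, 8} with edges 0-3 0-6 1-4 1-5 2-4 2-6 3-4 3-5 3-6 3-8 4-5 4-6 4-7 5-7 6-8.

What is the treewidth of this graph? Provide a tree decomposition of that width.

The largest bag has 3 vertices, giving width 2; this decomposition certifies tw(G) ≤ 2. On the other hand G contains the 3-clique {0, 3, 6}. A clique must lie in a single bag of any decomposition, so no decomposition can have width below 2. Therefore the treewidth is 2.

Treewidth 2.
One such decomposition:
Bags: B1 = {3, 4, 5}  B2 = {3, 4, 6}  B3 = {2, 4, 6}  B4 = {0, 3, 6}  B5 = {4, 5, 7}  B6 = {1, 4, 5}  B7 = {3, 6, 8}
Tree: B1–B2, B2–B3, B2–B4, B1–B5, B1–B6, B4–B7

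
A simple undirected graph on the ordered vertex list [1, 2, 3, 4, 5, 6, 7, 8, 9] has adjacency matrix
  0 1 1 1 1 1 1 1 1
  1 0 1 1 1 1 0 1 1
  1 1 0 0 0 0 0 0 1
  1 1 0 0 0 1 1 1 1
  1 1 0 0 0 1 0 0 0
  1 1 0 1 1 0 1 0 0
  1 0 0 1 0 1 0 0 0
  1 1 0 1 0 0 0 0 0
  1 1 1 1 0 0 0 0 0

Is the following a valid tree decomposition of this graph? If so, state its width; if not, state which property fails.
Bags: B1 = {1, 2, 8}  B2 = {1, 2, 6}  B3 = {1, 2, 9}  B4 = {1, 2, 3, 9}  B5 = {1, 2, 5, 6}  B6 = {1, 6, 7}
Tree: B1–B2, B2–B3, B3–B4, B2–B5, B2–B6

A tree decomposition must satisfy three properties: every vertex lies in some bag; for every edge, both endpoints lie together in some bag; and for every vertex, the bags containing it form a connected subtree. Here vertex 4 appears in no bag, so the decomposition is invalid.

No — vertex 4 appears in no bag.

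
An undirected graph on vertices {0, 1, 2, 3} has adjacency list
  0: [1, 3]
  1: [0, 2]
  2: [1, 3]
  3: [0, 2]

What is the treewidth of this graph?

2

A width-2 tree decomposition is:
Bags: B1 = {0, 2, 3}  B2 = {0, 1, 2}
Tree: B1–B2
Each bag holds 3 vertices, so the decomposition has width 2, which upper-bounds the treewidth. Since 0–3–2–1–0 is a cycle in G, G is not acyclic. Forests are exactly the graphs of treewidth ≤ 1, so tw(G) ≥ 2. Therefore the treewidth is 2.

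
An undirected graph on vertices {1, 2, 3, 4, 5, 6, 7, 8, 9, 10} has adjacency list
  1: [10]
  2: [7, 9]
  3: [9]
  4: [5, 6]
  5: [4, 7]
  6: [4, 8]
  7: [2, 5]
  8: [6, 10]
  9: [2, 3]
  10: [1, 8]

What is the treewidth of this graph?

1

A width-1 tree decomposition is:
Bags: B1 = {3, 9}  B2 = {2, 9}  B3 = {2, 7}  B4 = {5, 7}  B5 = {4, 5}  B6 = {4, 6}  B7 = {6, 8}  B8 = {8, 10}  B9 = {1, 10}
Tree: B1–B2, B2–B3, B3–B4, B4–B5, B5–B6, B6–B7, B7–B8, B8–B9
Each bag holds 2 vertices, so the decomposition has width 1, which upper-bounds the treewidth. Since G has at least one edge (e.g. 3–9), it is not an edgeless graph, so tw(G) ≥ 1. The upper and lower bounds meet at 1, so that is the treewidth.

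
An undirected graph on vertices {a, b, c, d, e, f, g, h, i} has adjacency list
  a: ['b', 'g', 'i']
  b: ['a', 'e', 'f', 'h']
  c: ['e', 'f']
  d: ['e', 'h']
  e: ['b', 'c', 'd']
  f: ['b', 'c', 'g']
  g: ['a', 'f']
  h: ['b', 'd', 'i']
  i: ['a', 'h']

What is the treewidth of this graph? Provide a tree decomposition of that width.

Treewidth 3.
One optimal decomposition is:
Bags: B1 = {c, d, e, f}  B2 = {b, d, e, f}  B3 = {b, d, f, h}  B4 = {b, f, g, h}  B5 = {a, b, g, h}  B6 = {a, g, h, i}
Tree: B1–B2, B2–B3, B3–B4, B4–B5, B5–B6

Every bag has size at most 4, so the width is 4 − 1 = 3 and tw(G) ≤ 3. For the lower bound: the 4 vertex sets {c,d,e}, {f}, {b}, {a,g,h,i} are disjoint, each induces a connected subgraph, and every pair is joined by at least one edge of G. Contracting each set to a single vertex therefore yields K_{4} as a minor, and since treewidth is minor-monotone, tw(G) ≥ tw(K_{4}) = 3. Therefore the treewidth is 3.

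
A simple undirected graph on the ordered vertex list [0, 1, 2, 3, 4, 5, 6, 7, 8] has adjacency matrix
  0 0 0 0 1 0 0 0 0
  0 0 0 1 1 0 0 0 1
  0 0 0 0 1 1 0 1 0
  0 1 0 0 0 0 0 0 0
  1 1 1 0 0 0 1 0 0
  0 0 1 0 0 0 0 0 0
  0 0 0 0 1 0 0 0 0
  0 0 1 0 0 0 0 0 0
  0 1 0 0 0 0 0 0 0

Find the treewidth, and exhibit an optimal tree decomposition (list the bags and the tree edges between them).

Each bag holds 2 vertices, so the decomposition has width 1, which upper-bounds the treewidth. Any graph with an edge has treewidth ≥ 1, and G has the edge 1–4. Therefore the treewidth is 1.

Treewidth 1.
One such decomposition:
Bags: B1 = {1, 4}  B2 = {2, 4}  B3 = {0, 4}  B4 = {1, 8}  B5 = {2, 5}  B6 = {4, 6}  B7 = {1, 3}  B8 = {2, 7}
Tree: B1–B2, B2–B3, B1–B4, B2–B5, B1–B6, B1–B7, B5–B8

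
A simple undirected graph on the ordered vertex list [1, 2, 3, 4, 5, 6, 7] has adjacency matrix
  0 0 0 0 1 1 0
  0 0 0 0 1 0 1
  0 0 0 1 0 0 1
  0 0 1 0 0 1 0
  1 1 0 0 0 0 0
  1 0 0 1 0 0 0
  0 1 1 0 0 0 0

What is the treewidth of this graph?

A width-2 tree decomposition is:
Bags: B1 = {3, 4, 6}  B2 = {3, 6, 7}  B3 = {2, 6, 7}  B4 = {2, 5, 6}  B5 = {1, 5, 6}
Tree: B1–B2, B2–B3, B3–B4, B4–B5
Every bag has size at most 3, so the width is 3 − 1 = 2 and tw(G) ≤ 2. For the lower bound, G contains the cycle 6–4–3–7–2–5–1–6, so G is not a forest; only forests have treewidth ≤ 1, hence tw(G) ≥ 2. Therefore the treewidth is 2.

2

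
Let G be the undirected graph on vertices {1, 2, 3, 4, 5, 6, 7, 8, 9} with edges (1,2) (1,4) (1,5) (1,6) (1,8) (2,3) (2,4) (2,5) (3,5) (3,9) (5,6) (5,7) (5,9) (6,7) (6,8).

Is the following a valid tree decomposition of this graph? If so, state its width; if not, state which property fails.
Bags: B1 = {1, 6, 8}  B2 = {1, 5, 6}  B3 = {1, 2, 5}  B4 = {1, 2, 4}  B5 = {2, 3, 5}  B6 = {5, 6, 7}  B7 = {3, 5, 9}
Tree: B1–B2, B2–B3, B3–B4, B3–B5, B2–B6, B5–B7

Yes; width 2.

Checking the three conditions: (i) the bags cover all of {1, 2, 3, 4, 5, 6, 7, 8, 9}; (ii) for each edge, some bag contains both endpoints; (iii) the bags containing any fixed vertex form a subtree. All hold, so the decomposition is valid with width 3 − 1 = 2.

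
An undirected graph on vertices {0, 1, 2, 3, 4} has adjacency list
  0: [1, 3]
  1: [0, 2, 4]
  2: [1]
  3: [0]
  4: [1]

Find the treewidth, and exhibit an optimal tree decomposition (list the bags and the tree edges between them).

Treewidth 1.
Bags: B1 = {0, 3}  B2 = {0, 1}  B3 = {1, 4}  B4 = {1, 2}
Tree: B1–B2, B2–B3, B3–B4

Every bag has size at most 2, so the width is 2 − 1 = 1 and tw(G) ≤ 1. Any graph with an edge has treewidth ≥ 1, and G has the edge 0–3. Hence tw(G) = 1 exactly.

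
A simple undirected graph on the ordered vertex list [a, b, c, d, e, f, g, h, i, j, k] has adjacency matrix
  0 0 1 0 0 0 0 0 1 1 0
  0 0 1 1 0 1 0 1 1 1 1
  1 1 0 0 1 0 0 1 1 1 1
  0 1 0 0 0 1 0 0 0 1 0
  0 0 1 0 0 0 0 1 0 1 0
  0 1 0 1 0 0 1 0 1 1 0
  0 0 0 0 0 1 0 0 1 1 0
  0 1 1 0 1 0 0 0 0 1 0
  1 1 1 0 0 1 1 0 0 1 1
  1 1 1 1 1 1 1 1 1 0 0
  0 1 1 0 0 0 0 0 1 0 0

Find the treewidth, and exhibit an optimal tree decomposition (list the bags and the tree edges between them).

Treewidth 3.
One optimal decomposition is:
Bags: B1 = {b, c, i, j}  B2 = {b, f, i, j}  B3 = {b, c, h, j}  B4 = {b, d, f, j}  B5 = {f, g, i, j}  B6 = {a, c, i, j}  B7 = {b, c, i, k}  B8 = {c, e, h, j}
Tree: B1–B2, B1–B3, B2–B4, B2–B5, B1–B6, B1–B7, B3–B8

Each bag holds 4 vertices, so the decomposition has width 3, which upper-bounds the treewidth. On the other hand G contains the 4-clique {f, g, i, j}. A clique must lie in a single bag of any decomposition, so no decomposition can have width below 3. Combining the bounds, tw(G) = 3.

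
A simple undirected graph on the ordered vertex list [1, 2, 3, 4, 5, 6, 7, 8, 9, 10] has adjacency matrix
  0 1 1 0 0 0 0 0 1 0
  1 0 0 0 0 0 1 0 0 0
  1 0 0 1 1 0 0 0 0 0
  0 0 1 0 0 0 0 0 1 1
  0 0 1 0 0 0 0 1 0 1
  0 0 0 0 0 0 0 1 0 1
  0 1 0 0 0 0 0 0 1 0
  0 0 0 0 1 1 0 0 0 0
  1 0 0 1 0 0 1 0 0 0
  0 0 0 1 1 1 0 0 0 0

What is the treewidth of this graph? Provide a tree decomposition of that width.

Every bag has size at most 3, so the width is 3 − 1 = 2 and tw(G) ≤ 2. The edges 8–6–10–5–8 form a cycle, so G is not a tree and its treewidth is at least 2. Hence tw(G) = 2 exactly.

Treewidth 2.
One such decomposition:
Bags: B1 = {5, 6, 8}  B2 = {5, 6, 10}  B3 = {3, 5, 10}  B4 = {3, 4, 10}  B5 = {1, 3, 4}  B6 = {1, 4, 9}  B7 = {1, 2, 9}  B8 = {2, 7, 9}
Tree: B1–B2, B2–B3, B3–B4, B4–B5, B5–B6, B6–B7, B7–B8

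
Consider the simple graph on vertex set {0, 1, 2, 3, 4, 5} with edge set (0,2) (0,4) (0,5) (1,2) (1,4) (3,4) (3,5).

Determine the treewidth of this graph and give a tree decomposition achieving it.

The largest bag has 3 vertices, giving width 2; this decomposition certifies tw(G) ≤ 2. Since 2–1–4–0–2 is a cycle in G, G is not acyclic. Forests are exactly the graphs of treewidth ≤ 1, so tw(G) ≥ 2. The upper and lower bounds meet at 2, so that is the treewidth.

Treewidth 2.
One such decomposition:
Bags: B1 = {0, 1, 2}  B2 = {0, 1, 4}  B3 = {0, 4, 5}  B4 = {3, 4, 5}
Tree: B1–B2, B2–B3, B3–B4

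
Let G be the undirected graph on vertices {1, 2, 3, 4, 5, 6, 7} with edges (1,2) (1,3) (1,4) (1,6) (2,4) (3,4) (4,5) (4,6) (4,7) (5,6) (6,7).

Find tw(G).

A width-2 tree decomposition is:
Bags: B1 = {1, 2, 4}  B2 = {1, 4, 6}  B3 = {4, 5, 6}  B4 = {4, 6, 7}  B5 = {1, 3, 4}
Tree: B1–B2, B2–B3, B2–B4, B1–B5
Each bag holds 3 vertices, so the decomposition has width 2, which upper-bounds the treewidth. On the other hand G contains the 3-clique {1, 2, 4}. A clique must lie in a single bag of any decomposition, so no decomposition can have width below 2. Combining the bounds, tw(G) = 2.

2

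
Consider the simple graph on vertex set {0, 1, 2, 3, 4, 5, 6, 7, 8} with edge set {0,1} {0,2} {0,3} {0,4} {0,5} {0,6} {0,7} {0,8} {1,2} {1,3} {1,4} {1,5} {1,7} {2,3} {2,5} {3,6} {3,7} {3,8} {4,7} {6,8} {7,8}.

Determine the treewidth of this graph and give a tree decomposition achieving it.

Treewidth 3.
One such decomposition:
Bags: B1 = {0, 1, 2, 5}  B2 = {0, 1, 2, 3}  B3 = {0, 1, 3, 7}  B4 = {0, 3, 7, 8}  B5 = {0, 1, 4, 7}  B6 = {0, 3, 6, 8}
Tree: B1–B2, B2–B3, B3–B4, B3–B5, B4–B6

The largest bag has 4 vertices, giving width 3; this decomposition certifies tw(G) ≤ 3. Conversely, {0, 3, 6, 8} is a clique of size 4, and the vertices of any clique must share a bag in every tree decomposition; so some bag has ≥ 4 vertices and tw(G) ≥ 3. Combining the bounds, tw(G) = 3.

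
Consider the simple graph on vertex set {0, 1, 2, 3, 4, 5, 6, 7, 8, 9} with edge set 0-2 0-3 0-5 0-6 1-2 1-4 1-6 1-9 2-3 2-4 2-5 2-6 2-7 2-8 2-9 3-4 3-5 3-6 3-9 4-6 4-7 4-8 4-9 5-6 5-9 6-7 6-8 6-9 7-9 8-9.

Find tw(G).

A width-4 tree decomposition is:
Bags: B1 = {2, 3, 4, 6, 9}  B2 = {1, 2, 4, 6, 9}  B3 = {2, 4, 6, 7, 9}  B4 = {2, 3, 5, 6, 9}  B5 = {0, 2, 3, 5, 6}  B6 = {2, 4, 6, 8, 9}
Tree: B1–B2, B1–B3, B1–B4, B4–B5, B2–B6
Each bag holds 5 vertices, so the decomposition has width 4, which upper-bounds the treewidth. Conversely, {0, 2, 3, 5, 6} is a clique of size 5, and the vertices of any clique must share a bag in every tree decomposition; so some bag has ≥ 5 vertices and tw(G) ≥ 4. The upper and lower bounds meet at 4, so that is the treewidth.

4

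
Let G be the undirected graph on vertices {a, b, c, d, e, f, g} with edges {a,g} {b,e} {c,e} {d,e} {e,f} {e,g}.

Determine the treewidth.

A width-1 tree decomposition is:
Bags: B1 = {e, f}  B2 = {e, g}  B3 = {a, g}  B4 = {d, e}  B5 = {b, e}  B6 = {c, e}
Tree: B1–B2, B2–B3, B2–B4, B1–B5, B1–B6
Every bag has size at most 2, so the width is 2 − 1 = 1 and tw(G) ≤ 1. G has an edge, so its treewidth is at least 1. Hence tw(G) = 1 exactly.

1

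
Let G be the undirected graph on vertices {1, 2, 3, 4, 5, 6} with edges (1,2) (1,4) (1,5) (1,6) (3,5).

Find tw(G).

1

A width-1 tree decomposition is:
Bags: B1 = {1, 4}  B2 = {1, 5}  B3 = {1, 6}  B4 = {3, 5}  B5 = {1, 2}
Tree: B1–B2, B2–B3, B2–B4, B1–B5
The largest bag has 2 vertices, giving width 1; this decomposition certifies tw(G) ≤ 1. G has an edge, so its treewidth is at least 1. Combining the bounds, tw(G) = 1.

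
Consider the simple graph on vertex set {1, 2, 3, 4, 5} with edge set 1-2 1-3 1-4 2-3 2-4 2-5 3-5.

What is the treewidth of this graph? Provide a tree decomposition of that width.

Treewidth 2.
Bags: B1 = {1, 2, 3}  B2 = {2, 3, 5}  B3 = {1, 2, 4}
Tree: B1–B2, B1–B3

Every bag has size at most 3, so the width is 3 − 1 = 2 and tw(G) ≤ 2. Conversely, {1, 2, 3} is a clique of size 3, and the vertices of any clique must share a bag in every tree decomposition; so some bag has ≥ 3 vertices and tw(G) ≥ 2. Therefore the treewidth is 2.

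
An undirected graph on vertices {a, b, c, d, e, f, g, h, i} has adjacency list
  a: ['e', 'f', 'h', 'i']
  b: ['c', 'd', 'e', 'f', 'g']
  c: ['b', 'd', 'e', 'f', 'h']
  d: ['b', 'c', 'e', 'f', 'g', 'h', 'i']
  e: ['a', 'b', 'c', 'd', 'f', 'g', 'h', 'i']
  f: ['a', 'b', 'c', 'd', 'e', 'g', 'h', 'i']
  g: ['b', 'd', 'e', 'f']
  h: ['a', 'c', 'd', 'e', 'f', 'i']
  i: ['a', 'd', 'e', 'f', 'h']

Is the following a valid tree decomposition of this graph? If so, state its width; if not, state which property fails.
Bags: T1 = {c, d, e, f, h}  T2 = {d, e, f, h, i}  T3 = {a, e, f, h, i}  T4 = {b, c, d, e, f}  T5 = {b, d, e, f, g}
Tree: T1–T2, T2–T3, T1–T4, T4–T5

Yes; width 4.

Vertex coverage: the bags together contain {a, b, c, d, e, f, g, h, i}, the full vertex set. Edge coverage: each edge of G has both endpoints in at least one bag. Running intersection: for every vertex, the bags containing it form a connected subtree. All three properties hold, so this is a valid tree decomposition of width max|bag| − 1 = 4, and hence tw(G) ≤ 4.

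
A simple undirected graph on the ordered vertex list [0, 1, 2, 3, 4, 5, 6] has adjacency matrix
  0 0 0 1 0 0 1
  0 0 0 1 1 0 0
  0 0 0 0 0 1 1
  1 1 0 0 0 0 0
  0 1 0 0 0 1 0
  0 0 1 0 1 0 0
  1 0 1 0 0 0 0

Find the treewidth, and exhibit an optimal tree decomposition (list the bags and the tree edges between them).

Treewidth 2.
Bags: B1 = {1, 4, 5}  B2 = {1, 3, 5}  B3 = {0, 3, 5}  B4 = {0, 5, 6}  B5 = {2, 5, 6}
Tree: B1–B2, B2–B3, B3–B4, B4–B5

Every bag has size at most 3, so the width is 3 − 1 = 2 and tw(G) ≤ 2. For the lower bound, G contains the cycle 5–4–1–3–0–6–2–5, so G is not a forest; only forests have treewidth ≤ 1, hence tw(G) ≥ 2. Combining the bounds, tw(G) = 2.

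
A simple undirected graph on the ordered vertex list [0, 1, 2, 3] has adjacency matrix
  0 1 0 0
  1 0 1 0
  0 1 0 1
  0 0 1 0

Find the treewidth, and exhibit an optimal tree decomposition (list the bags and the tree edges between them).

Every bag has size at most 2, so the width is 2 − 1 = 1 and tw(G) ≤ 1. Any graph with an edge has treewidth ≥ 1, and G has the edge 0–1. Combining the bounds, tw(G) = 1.

Treewidth 1.
Bags: B1 = {0, 1}  B2 = {1, 2}  B3 = {2, 3}
Tree: B1–B2, B2–B3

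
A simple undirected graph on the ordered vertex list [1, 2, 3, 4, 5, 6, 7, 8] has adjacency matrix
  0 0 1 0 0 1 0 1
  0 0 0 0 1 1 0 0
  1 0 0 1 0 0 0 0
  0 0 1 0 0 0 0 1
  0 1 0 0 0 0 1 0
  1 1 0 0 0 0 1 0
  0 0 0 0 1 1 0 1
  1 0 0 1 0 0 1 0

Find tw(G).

2

A width-2 tree decomposition is:
Bags: B1 = {2, 5, 7}  B2 = {2, 6, 7}  B3 = {6, 7, 8}  B4 = {1, 6, 8}  B5 = {1, 4, 8}  B6 = {1, 3, 4}
Tree: B1–B2, B2–B3, B3–B4, B4–B5, B5–B6
Each bag holds 3 vertices, so the decomposition has width 2, which upper-bounds the treewidth. Since 5–2–6–7–5 is a cycle in G, G is not acyclic. Forests are exactly the graphs of treewidth ≤ 1, so tw(G) ≥ 2. The upper and lower bounds meet at 2, so that is the treewidth.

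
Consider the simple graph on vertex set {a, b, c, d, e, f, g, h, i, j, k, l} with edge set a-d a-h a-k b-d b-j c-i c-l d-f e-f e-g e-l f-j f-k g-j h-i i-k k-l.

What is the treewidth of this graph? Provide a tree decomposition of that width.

Treewidth 3.
Bags: B1 = {a, c, h, i}  B2 = {a, c, i, k}  B3 = {a, c, k, l}  B4 = {a, d, k, l}  B5 = {d, f, k, l}  B6 = {d, e, f, l}  B7 = {b, d, e, f}  B8 = {b, e, f, j}  B9 = {b, e, g, j}
Tree: B1–B2, B2–B3, B3–B4, B4–B5, B5–B6, B6–B7, B7–B8, B8–B9

The largest bag has 4 vertices, giving width 3; this decomposition certifies tw(G) ≤ 3. For the lower bound: the 4 vertex sets {c,h,i}, {a}, {k}, {d,e,f,l} are disjoint, each induces a connected subgraph, and every pair is joined by at least one edge of G. Contracting each set to a single vertex therefore yields K_{4} as a minor, and since treewidth is minor-monotone, tw(G) ≥ tw(K_{4}) = 3. The upper and lower bounds meet at 3, so that is the treewidth.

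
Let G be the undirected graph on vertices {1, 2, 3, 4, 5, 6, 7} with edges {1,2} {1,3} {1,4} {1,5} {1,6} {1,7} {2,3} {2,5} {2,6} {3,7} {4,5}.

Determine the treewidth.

2

A width-2 tree decomposition is:
Bags: B1 = {1, 2, 5}  B2 = {1, 2, 3}  B3 = {1, 2, 6}  B4 = {1, 4, 5}  B5 = {1, 3, 7}
Tree: B1–B2, B1–B3, B1–B4, B2–B5
Every bag has size at most 3, so the width is 3 − 1 = 2 and tw(G) ≤ 2. On the other hand G contains the 3-clique {1, 2, 3}. A clique must lie in a single bag of any decomposition, so no decomposition can have width below 2. The upper and lower bounds meet at 2, so that is the treewidth.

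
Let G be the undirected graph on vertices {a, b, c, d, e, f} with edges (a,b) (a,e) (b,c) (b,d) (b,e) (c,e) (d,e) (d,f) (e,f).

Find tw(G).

A width-2 tree decomposition is:
Bags: B1 = {d, e, f}  B2 = {b, d, e}  B3 = {a, b, e}  B4 = {b, c, e}
Tree: B1–B2, B2–B3, B3–B4
Every bag has size at most 3, so the width is 3 − 1 = 2 and tw(G) ≤ 2. Conversely, {d, e, f} is a clique of size 3, and the vertices of any clique must share a bag in every tree decomposition; so some bag has ≥ 3 vertices and tw(G) ≥ 2. Hence tw(G) = 2 exactly.

2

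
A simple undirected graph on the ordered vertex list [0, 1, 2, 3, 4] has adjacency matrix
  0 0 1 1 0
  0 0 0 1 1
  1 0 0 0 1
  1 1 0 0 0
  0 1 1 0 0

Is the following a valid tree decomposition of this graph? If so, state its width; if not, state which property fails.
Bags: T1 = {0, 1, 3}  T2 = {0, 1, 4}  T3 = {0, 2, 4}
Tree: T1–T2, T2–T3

Yes; width 2.

Checking the three conditions: (i) the bags cover all of {0, 1, 2, 3, 4}; (ii) for each edge, some bag contains both endpoints; (iii) the bags containing any fixed vertex form a subtree. All hold, so the decomposition is valid with width 3 − 1 = 2.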